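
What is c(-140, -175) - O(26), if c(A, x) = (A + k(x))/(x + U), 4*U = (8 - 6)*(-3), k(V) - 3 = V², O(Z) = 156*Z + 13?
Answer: -1497333/353 ≈ -4241.7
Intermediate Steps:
O(Z) = 13 + 156*Z
k(V) = 3 + V²
U = -3/2 (U = ((8 - 6)*(-3))/4 = (2*(-3))/4 = (¼)*(-6) = -3/2 ≈ -1.5000)
c(A, x) = (3 + A + x²)/(-3/2 + x) (c(A, x) = (A + (3 + x²))/(x - 3/2) = (3 + A + x²)/(-3/2 + x))
c(-140, -175) - O(26) = 2*(3 - 140 + (-175)²)/(-3 + 2*(-175)) - (13 + 156*26) = 2*(3 - 140 + 30625)/(-3 - 350) - (13 + 4056) = 2*30488/(-353) - 1*4069 = 2*(-1/353)*30488 - 4069 = -60976/353 - 4069 = -1497333/353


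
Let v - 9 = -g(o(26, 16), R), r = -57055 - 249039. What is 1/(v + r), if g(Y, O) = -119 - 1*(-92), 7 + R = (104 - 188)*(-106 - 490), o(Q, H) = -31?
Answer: -1/306058 ≈ -3.2674e-6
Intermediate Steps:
R = 50057 (R = -7 + (104 - 188)*(-106 - 490) = -7 - 84*(-596) = -7 + 50064 = 50057)
r = -306094
g(Y, O) = -27 (g(Y, O) = -119 + 92 = -27)
v = 36 (v = 9 - 1*(-27) = 9 + 27 = 36)
1/(v + r) = 1/(36 - 306094) = 1/(-306058) = -1/306058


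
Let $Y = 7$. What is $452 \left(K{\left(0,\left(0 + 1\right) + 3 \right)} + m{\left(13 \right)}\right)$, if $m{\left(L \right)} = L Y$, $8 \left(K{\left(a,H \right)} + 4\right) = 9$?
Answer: $\frac{79665}{2} \approx 39833.0$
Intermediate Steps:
$K{\left(a,H \right)} = - \frac{23}{8}$ ($K{\left(a,H \right)} = -4 + \frac{1}{8} \cdot 9 = -4 + \frac{9}{8} = - \frac{23}{8}$)
$m{\left(L \right)} = 7 L$ ($m{\left(L \right)} = L 7 = 7 L$)
$452 \left(K{\left(0,\left(0 + 1\right) + 3 \right)} + m{\left(13 \right)}\right) = 452 \left(- \frac{23}{8} + 7 \cdot 13\right) = 452 \left(- \frac{23}{8} + 91\right) = 452 \cdot \frac{705}{8} = \frac{79665}{2}$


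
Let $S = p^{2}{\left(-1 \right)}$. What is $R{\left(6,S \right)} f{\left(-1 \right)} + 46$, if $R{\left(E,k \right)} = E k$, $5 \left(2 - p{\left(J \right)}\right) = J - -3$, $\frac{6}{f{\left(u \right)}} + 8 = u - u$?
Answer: $\frac{862}{25} \approx 34.48$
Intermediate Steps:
$f{\left(u \right)} = - \frac{3}{4}$ ($f{\left(u \right)} = \frac{6}{-8 + \left(u - u\right)} = \frac{6}{-8 + 0} = \frac{6}{-8} = 6 \left(- \frac{1}{8}\right) = - \frac{3}{4}$)
$p{\left(J \right)} = \frac{7}{5} - \frac{J}{5}$ ($p{\left(J \right)} = 2 - \frac{J - -3}{5} = 2 - \frac{J + 3}{5} = 2 - \frac{3 + J}{5} = 2 - \left(\frac{3}{5} + \frac{J}{5}\right) = \frac{7}{5} - \frac{J}{5}$)
$S = \frac{64}{25}$ ($S = \left(\frac{7}{5} - - \frac{1}{5}\right)^{2} = \left(\frac{7}{5} + \frac{1}{5}\right)^{2} = \left(\frac{8}{5}\right)^{2} = \frac{64}{25} \approx 2.56$)
$R{\left(6,S \right)} f{\left(-1 \right)} + 46 = 6 \cdot \frac{64}{25} \left(- \frac{3}{4}\right) + 46 = \frac{384}{25} \left(- \frac{3}{4}\right) + 46 = - \frac{288}{25} + 46 = \frac{862}{25}$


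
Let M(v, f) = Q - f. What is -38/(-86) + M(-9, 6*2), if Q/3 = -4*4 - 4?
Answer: -3077/43 ≈ -71.558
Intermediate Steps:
Q = -60 (Q = 3*(-4*4 - 4) = 3*(-16 - 4) = 3*(-20) = -60)
M(v, f) = -60 - f
-38/(-86) + M(-9, 6*2) = -38/(-86) + (-60 - 6*2) = -1/86*(-38) + (-60 - 1*12) = 19/43 + (-60 - 12) = 19/43 - 72 = -3077/43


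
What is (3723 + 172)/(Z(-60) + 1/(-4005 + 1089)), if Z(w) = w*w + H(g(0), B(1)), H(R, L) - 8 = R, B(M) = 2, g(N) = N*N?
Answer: 597780/553733 ≈ 1.0795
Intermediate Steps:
g(N) = N**2
H(R, L) = 8 + R
Z(w) = 8 + w**2 (Z(w) = w*w + (8 + 0**2) = w**2 + (8 + 0) = w**2 + 8 = 8 + w**2)
(3723 + 172)/(Z(-60) + 1/(-4005 + 1089)) = (3723 + 172)/((8 + (-60)**2) + 1/(-4005 + 1089)) = 3895/((8 + 3600) + 1/(-2916)) = 3895/(3608 - 1/2916) = 3895/(10520927/2916) = 3895*(2916/10520927) = 597780/553733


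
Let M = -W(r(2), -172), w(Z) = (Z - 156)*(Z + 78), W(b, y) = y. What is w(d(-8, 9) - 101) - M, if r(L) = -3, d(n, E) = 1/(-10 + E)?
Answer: 6020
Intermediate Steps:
w(Z) = (-156 + Z)*(78 + Z)
M = 172 (M = -1*(-172) = 172)
w(d(-8, 9) - 101) - M = (-12168 + (1/(-10 + 9) - 101)² - 78*(1/(-10 + 9) - 101)) - 1*172 = (-12168 + (1/(-1) - 101)² - 78*(1/(-1) - 101)) - 172 = (-12168 + (-1 - 101)² - 78*(-1 - 101)) - 172 = (-12168 + (-102)² - 78*(-102)) - 172 = (-12168 + 10404 + 7956) - 172 = 6192 - 172 = 6020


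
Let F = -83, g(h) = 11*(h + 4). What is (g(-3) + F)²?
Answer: 5184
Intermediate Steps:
g(h) = 44 + 11*h (g(h) = 11*(4 + h) = 44 + 11*h)
(g(-3) + F)² = ((44 + 11*(-3)) - 83)² = ((44 - 33) - 83)² = (11 - 83)² = (-72)² = 5184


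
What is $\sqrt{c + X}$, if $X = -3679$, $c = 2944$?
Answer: $7 i \sqrt{15} \approx 27.111 i$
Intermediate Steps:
$\sqrt{c + X} = \sqrt{2944 - 3679} = \sqrt{-735} = 7 i \sqrt{15}$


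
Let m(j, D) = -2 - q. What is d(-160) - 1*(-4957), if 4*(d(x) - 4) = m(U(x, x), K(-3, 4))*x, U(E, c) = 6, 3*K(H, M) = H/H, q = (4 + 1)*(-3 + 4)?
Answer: 5241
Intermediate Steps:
q = 5 (q = 5*1 = 5)
K(H, M) = 1/3 (K(H, M) = (H/H)/3 = (1/3)*1 = 1/3)
m(j, D) = -7 (m(j, D) = -2 - 1*5 = -2 - 5 = -7)
d(x) = 4 - 7*x/4 (d(x) = 4 + (-7*x)/4 = 4 - 7*x/4)
d(-160) - 1*(-4957) = (4 - 7/4*(-160)) - 1*(-4957) = (4 + 280) + 4957 = 284 + 4957 = 5241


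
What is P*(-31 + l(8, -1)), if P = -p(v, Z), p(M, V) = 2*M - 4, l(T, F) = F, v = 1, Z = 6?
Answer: -64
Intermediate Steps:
p(M, V) = -4 + 2*M
P = 2 (P = -(-4 + 2*1) = -(-4 + 2) = -1*(-2) = 2)
P*(-31 + l(8, -1)) = 2*(-31 - 1) = 2*(-32) = -64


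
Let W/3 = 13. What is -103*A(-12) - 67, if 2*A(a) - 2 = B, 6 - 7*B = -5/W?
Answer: -117437/546 ≈ -215.09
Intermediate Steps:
W = 39 (W = 3*13 = 39)
B = 239/273 (B = 6/7 - (-5)/(7*39) = 6/7 - ⅐*(-5/39) = 6/7 + 5/273 = 239/273 ≈ 0.87546)
A(a) = 785/546 (A(a) = 1 + (½)*(239/273) = 1 + 239/546 = 785/546)
-103*A(-12) - 67 = -103*785/546 - 67 = -80855/546 - 67 = -117437/546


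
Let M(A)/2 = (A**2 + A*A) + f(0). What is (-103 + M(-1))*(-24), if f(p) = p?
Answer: 2376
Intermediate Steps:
M(A) = 4*A**2 (M(A) = 2*((A**2 + A*A) + 0) = 2*((A**2 + A**2) + 0) = 2*(2*A**2 + 0) = 2*(2*A**2) = 4*A**2)
(-103 + M(-1))*(-24) = (-103 + 4*(-1)**2)*(-24) = (-103 + 4*1)*(-24) = (-103 + 4)*(-24) = -99*(-24) = 2376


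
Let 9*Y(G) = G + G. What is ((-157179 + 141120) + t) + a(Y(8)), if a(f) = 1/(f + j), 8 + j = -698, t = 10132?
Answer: -37565335/6338 ≈ -5927.0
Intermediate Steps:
j = -706 (j = -8 - 698 = -706)
Y(G) = 2*G/9 (Y(G) = (G + G)/9 = (2*G)/9 = 2*G/9)
a(f) = 1/(-706 + f) (a(f) = 1/(f - 706) = 1/(-706 + f))
((-157179 + 141120) + t) + a(Y(8)) = ((-157179 + 141120) + 10132) + 1/(-706 + (2/9)*8) = (-16059 + 10132) + 1/(-706 + 16/9) = -5927 + 1/(-6338/9) = -5927 - 9/6338 = -37565335/6338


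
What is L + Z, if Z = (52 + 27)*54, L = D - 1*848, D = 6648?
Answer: 10066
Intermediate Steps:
L = 5800 (L = 6648 - 1*848 = 6648 - 848 = 5800)
Z = 4266 (Z = 79*54 = 4266)
L + Z = 5800 + 4266 = 10066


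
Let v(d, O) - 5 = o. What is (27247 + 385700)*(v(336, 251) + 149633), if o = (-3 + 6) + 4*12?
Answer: 61813623483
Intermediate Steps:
o = 51 (o = 3 + 48 = 51)
v(d, O) = 56 (v(d, O) = 5 + 51 = 56)
(27247 + 385700)*(v(336, 251) + 149633) = (27247 + 385700)*(56 + 149633) = 412947*149689 = 61813623483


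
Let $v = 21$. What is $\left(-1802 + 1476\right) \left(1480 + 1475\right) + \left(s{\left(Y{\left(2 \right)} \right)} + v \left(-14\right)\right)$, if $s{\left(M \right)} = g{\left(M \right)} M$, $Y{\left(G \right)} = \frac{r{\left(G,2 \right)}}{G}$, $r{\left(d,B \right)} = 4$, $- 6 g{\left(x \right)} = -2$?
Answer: $- \frac{2890870}{3} \approx -9.6362 \cdot 10^{5}$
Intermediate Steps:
$g{\left(x \right)} = \frac{1}{3}$ ($g{\left(x \right)} = \left(- \frac{1}{6}\right) \left(-2\right) = \frac{1}{3}$)
$Y{\left(G \right)} = \frac{4}{G}$
$s{\left(M \right)} = \frac{M}{3}$
$\left(-1802 + 1476\right) \left(1480 + 1475\right) + \left(s{\left(Y{\left(2 \right)} \right)} + v \left(-14\right)\right) = \left(-1802 + 1476\right) \left(1480 + 1475\right) + \left(\frac{4 \cdot \frac{1}{2}}{3} + 21 \left(-14\right)\right) = \left(-326\right) 2955 - \left(294 - \frac{4 \cdot \frac{1}{2}}{3}\right) = -963330 + \left(\frac{1}{3} \cdot 2 - 294\right) = -963330 + \left(\frac{2}{3} - 294\right) = -963330 - \frac{880}{3} = - \frac{2890870}{3}$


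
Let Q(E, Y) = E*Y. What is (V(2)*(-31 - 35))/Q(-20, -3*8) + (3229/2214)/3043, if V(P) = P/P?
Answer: -36925451/269488080 ≈ -0.13702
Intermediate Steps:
V(P) = 1
(V(2)*(-31 - 35))/Q(-20, -3*8) + (3229/2214)/3043 = (1*(-31 - 35))/((-(-60)*8)) + (3229/2214)/3043 = (1*(-66))/((-20*(-24))) + (3229*(1/2214))*(1/3043) = -66/480 + (3229/2214)*(1/3043) = -66*1/480 + 3229/6737202 = -11/80 + 3229/6737202 = -36925451/269488080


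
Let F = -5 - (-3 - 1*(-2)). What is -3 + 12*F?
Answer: -51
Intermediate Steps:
F = -4 (F = -5 - (-3 + 2) = -5 - 1*(-1) = -5 + 1 = -4)
-3 + 12*F = -3 + 12*(-4) = -3 - 48 = -51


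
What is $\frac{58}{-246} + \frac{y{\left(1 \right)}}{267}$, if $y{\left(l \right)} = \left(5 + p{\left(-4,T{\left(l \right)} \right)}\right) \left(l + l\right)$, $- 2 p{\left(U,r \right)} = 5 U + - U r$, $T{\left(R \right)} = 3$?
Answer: $- \frac{1843}{10947} \approx -0.16836$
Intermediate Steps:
$p{\left(U,r \right)} = - \frac{5 U}{2} + \frac{U r}{2}$ ($p{\left(U,r \right)} = - \frac{5 U + - U r}{2} = - \frac{5 U - U r}{2} = - \frac{5 U}{2} + \frac{U r}{2}$)
$y{\left(l \right)} = 18 l$ ($y{\left(l \right)} = \left(5 + \frac{1}{2} \left(-4\right) \left(-5 + 3\right)\right) \left(l + l\right) = \left(5 + \frac{1}{2} \left(-4\right) \left(-2\right)\right) 2 l = \left(5 + 4\right) 2 l = 9 \cdot 2 l = 18 l$)
$\frac{58}{-246} + \frac{y{\left(1 \right)}}{267} = \frac{58}{-246} + \frac{18 \cdot 1}{267} = 58 \left(- \frac{1}{246}\right) + 18 \cdot \frac{1}{267} = - \frac{29}{123} + \frac{6}{89} = - \frac{1843}{10947}$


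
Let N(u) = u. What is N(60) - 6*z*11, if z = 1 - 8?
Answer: 522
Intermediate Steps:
z = -7
N(60) - 6*z*11 = 60 - 6*(-7)*11 = 60 + 42*11 = 60 + 462 = 522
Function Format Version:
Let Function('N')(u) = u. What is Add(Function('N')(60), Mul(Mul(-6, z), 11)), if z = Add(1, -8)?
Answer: 522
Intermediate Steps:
z = -7
Add(Function('N')(60), Mul(Mul(-6, z), 11)) = Add(60, Mul(Mul(-6, -7), 11)) = Add(60, Mul(42, 11)) = Add(60, 462) = 522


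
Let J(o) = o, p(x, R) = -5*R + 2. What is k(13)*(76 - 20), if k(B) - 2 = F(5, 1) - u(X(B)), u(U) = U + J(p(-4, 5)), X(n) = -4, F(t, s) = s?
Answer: 1680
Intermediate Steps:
p(x, R) = 2 - 5*R
u(U) = -23 + U (u(U) = U + (2 - 5*5) = U + (2 - 25) = U - 23 = -23 + U)
k(B) = 30 (k(B) = 2 + (1 - (-23 - 4)) = 2 + (1 - 1*(-27)) = 2 + (1 + 27) = 2 + 28 = 30)
k(13)*(76 - 20) = 30*(76 - 20) = 30*56 = 1680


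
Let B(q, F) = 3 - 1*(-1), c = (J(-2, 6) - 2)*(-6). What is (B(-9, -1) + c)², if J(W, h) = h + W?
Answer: 64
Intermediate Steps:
J(W, h) = W + h
c = -12 (c = ((-2 + 6) - 2)*(-6) = (4 - 2)*(-6) = 2*(-6) = -12)
B(q, F) = 4 (B(q, F) = 3 + 1 = 4)
(B(-9, -1) + c)² = (4 - 12)² = (-8)² = 64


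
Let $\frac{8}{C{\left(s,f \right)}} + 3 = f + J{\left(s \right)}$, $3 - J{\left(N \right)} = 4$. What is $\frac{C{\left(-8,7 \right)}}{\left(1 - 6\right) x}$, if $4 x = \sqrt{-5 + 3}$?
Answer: $\frac{16 i \sqrt{2}}{15} \approx 1.5085 i$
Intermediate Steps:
$x = \frac{i \sqrt{2}}{4}$ ($x = \frac{\sqrt{-5 + 3}}{4} = \frac{\sqrt{-2}}{4} = \frac{i \sqrt{2}}{4} \approx 0.35355 i$)
$J{\left(N \right)} = -1$ ($J{\left(N \right)} = 3 - 4 = -1$)
$C{\left(s,f \right)} = \frac{8}{-4 + f}$ ($C{\left(s,f \right)} = \frac{8}{-3 + \left(f - 1\right)} = \frac{8}{-3 + \left(-1 + f\right)} = \frac{8}{-4 + f}$)
$\frac{C{\left(-8,7 \right)}}{\left(1 - 6\right) x} = \frac{8 \frac{1}{-4 + 7}}{\left(1 - 6\right) \frac{i \sqrt{2}}{4}} = \frac{8 \cdot \frac{1}{3}}{\left(-5\right) \frac{i \sqrt{2}}{4}} = \frac{8 \cdot \frac{1}{3}}{\left(- \frac{5}{4}\right) i \sqrt{2}} = \frac{8 \frac{2 i \sqrt{2}}{5}}{3} = \frac{16 i \sqrt{2}}{15}$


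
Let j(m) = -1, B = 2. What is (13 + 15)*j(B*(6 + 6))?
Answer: -28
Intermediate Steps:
(13 + 15)*j(B*(6 + 6)) = (13 + 15)*(-1) = 28*(-1) = -28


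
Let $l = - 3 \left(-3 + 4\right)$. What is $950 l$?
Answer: $-2850$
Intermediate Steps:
$l = -3$ ($l = \left(-3\right) 1 = -3$)
$950 l = 950 \left(-3\right) = -2850$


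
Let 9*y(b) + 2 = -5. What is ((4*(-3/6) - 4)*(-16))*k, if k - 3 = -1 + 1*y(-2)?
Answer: 352/3 ≈ 117.33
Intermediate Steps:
y(b) = -7/9 (y(b) = -2/9 + (⅑)*(-5) = -2/9 - 5/9 = -7/9)
k = 11/9 (k = 3 + (-1 + 1*(-7/9)) = 3 + (-1 - 7/9) = 3 - 16/9 = 11/9 ≈ 1.2222)
((4*(-3/6) - 4)*(-16))*k = ((4*(-3/6) - 4)*(-16))*(11/9) = ((4*(-3*⅙) - 4)*(-16))*(11/9) = ((4*(-½) - 4)*(-16))*(11/9) = ((-2 - 4)*(-16))*(11/9) = -6*(-16)*(11/9) = 96*(11/9) = 352/3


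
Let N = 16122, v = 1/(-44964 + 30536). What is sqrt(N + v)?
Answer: sqrt(839017831505)/7214 ≈ 126.97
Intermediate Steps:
v = -1/14428 (v = 1/(-14428) = -1/14428 ≈ -6.9310e-5)
sqrt(N + v) = sqrt(16122 - 1/14428) = sqrt(232608215/14428) = sqrt(839017831505)/7214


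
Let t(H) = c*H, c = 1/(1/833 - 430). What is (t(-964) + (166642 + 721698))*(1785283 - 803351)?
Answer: 312445282504593504/358189 ≈ 8.7229e+11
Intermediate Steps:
c = -833/358189 (c = 1/(1/833 - 430) = 1/(-358189/833) = -833/358189 ≈ -0.0023256)
t(H) = -833*H/358189
(t(-964) + (166642 + 721698))*(1785283 - 803351) = (-833/358189*(-964) + (166642 + 721698))*(1785283 - 803351) = (803012/358189 + 888340)*981932 = (318194419272/358189)*981932 = 312445282504593504/358189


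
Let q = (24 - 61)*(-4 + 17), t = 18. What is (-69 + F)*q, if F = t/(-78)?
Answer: 33300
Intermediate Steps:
q = -481 (q = -37*13 = -481)
F = -3/13 (F = 18/(-78) = 18*(-1/78) = -3/13 ≈ -0.23077)
(-69 + F)*q = (-69 - 3/13)*(-481) = -900/13*(-481) = 33300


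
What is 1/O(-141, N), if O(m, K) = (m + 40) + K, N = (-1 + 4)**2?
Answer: -1/92 ≈ -0.010870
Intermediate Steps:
N = 9 (N = 3**2 = 9)
O(m, K) = 40 + K + m (O(m, K) = (40 + m) + K = 40 + K + m)
1/O(-141, N) = 1/(40 + 9 - 141) = 1/(-92) = -1/92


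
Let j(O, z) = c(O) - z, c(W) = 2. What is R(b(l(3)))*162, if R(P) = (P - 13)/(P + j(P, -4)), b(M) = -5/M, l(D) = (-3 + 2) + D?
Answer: -5022/7 ≈ -717.43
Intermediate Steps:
l(D) = -1 + D
j(O, z) = 2 - z
R(P) = (-13 + P)/(6 + P) (R(P) = (P - 13)/(P + (2 - 1*(-4))) = (-13 + P)/(P + (2 + 4)) = (-13 + P)/(P + 6) = (-13 + P)/(6 + P))
R(b(l(3)))*162 = ((-13 - 5/(-1 + 3))/(6 - 5/(-1 + 3)))*162 = ((-13 - 5/2)/(6 - 5/2))*162 = (-31/2/(7/2))*162 = ((2/7)*(-31/2))*162 = -31/7*162 = -5022/7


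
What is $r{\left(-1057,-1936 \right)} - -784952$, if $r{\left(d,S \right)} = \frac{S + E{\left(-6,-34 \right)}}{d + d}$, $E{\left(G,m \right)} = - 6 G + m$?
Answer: $\frac{829695231}{1057} \approx 7.8495 \cdot 10^{5}$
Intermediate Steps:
$E{\left(G,m \right)} = m - 6 G$
$r{\left(d,S \right)} = \frac{2 + S}{2 d}$ ($r{\left(d,S \right)} = \frac{S - -2}{d + d} = \frac{S + \left(-34 + 36\right)}{2 d} = \left(S + 2\right) \frac{1}{2 d} = \left(2 + S\right) \frac{1}{2 d} = \frac{2 + S}{2 d}$)
$r{\left(-1057,-1936 \right)} - -784952 = \frac{2 - 1936}{2 \left(-1057\right)} - -784952 = \frac{1}{2} \left(- \frac{1}{1057}\right) \left(-1934\right) + 784952 = \frac{967}{1057} + 784952 = \frac{829695231}{1057}$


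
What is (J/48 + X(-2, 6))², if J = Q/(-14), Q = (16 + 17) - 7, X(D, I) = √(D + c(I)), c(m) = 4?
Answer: 225961/112896 - 13*√2/168 ≈ 1.8921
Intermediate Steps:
X(D, I) = √(4 + D) (X(D, I) = √(D + 4) = √(4 + D))
Q = 26 (Q = 33 - 7 = 26)
J = -13/7 (J = 26/(-14) = 26*(-1/14) = -13/7 ≈ -1.8571)
(J/48 + X(-2, 6))² = (-13/7/48 + √(4 - 2))² = (-13/7*1/48 + √2)² = (-13/336 + √2)²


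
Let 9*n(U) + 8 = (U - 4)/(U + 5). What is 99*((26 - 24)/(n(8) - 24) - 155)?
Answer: -22323213/1454 ≈ -15353.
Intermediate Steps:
n(U) = -8/9 + (-4 + U)/(9*(5 + U)) (n(U) = -8/9 + ((U - 4)/(U + 5))/9 = -8/9 + ((-4 + U)/(5 + U))/9 = -8/9 + (-4 + U)/(9*(5 + U)))
99*((26 - 24)/(n(8) - 24) - 155) = 99*((26 - 24)/((-44 - 7*8)/(9*(5 + 8)) - 24) - 155) = 99*(2/((⅑)*(-44 - 56)/13 - 24) - 155) = 99*(2/((⅑)*(1/13)*(-100) - 24) - 155) = 99*(2/(-100/117 - 24) - 155) = 99*(2/(-2908/117) - 155) = 99*(2*(-117/2908) - 155) = 99*(-117/1454 - 155) = 99*(-225487/1454) = -22323213/1454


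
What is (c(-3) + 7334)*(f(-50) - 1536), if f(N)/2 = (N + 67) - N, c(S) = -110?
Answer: -10128048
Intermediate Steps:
f(N) = 134 (f(N) = 2*((N + 67) - N) = 2*((67 + N) - N) = 2*67 = 134)
(c(-3) + 7334)*(f(-50) - 1536) = (-110 + 7334)*(134 - 1536) = 7224*(-1402) = -10128048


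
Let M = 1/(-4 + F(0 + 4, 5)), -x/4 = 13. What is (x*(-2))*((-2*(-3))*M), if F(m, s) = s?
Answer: 624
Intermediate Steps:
x = -52 (x = -4*13 = -52)
M = 1 (M = 1/(-4 + 5) = 1/1 = 1)
(x*(-2))*((-2*(-3))*M) = (-52*(-2))*(-2*(-3)*1) = 104*(6*1) = 104*6 = 624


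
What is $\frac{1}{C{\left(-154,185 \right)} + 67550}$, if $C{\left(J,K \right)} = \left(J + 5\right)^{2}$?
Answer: $\frac{1}{89751} \approx 1.1142 \cdot 10^{-5}$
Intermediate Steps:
$C{\left(J,K \right)} = \left(5 + J\right)^{2}$
$\frac{1}{C{\left(-154,185 \right)} + 67550} = \frac{1}{\left(5 - 154\right)^{2} + 67550} = \frac{1}{\left(-149\right)^{2} + 67550} = \frac{1}{22201 + 67550} = \frac{1}{89751}$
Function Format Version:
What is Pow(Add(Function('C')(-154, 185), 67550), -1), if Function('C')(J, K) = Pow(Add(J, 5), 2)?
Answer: Rational(1, 89751) ≈ 1.1142e-5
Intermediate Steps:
Function('C')(J, K) = Pow(Add(5, J), 2)
Pow(Add(Function('C')(-154, 185), 67550), -1) = Pow(Add(Pow(Add(5, -154), 2), 67550), -1) = Pow(Add(Pow(-149, 2), 67550), -1) = Pow(Add(22201, 67550), -1) = Pow(89751, -1) = Rational(1, 89751)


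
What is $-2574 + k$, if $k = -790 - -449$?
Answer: $-2915$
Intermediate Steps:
$k = -341$ ($k = -790 + 449 = -341$)
$-2574 + k = -2574 - 341 = -2915$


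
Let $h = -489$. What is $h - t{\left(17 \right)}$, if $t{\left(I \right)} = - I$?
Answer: $-472$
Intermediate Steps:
$h - t{\left(17 \right)} = -489 - \left(-1\right) 17 = -489 - -17 = -489 + 17 = -472$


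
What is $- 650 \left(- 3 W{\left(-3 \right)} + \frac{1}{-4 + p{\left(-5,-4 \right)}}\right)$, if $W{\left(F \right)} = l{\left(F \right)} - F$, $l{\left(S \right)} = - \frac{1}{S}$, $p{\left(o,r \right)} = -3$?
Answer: $\frac{46150}{7} \approx 6592.9$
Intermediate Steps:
$W{\left(F \right)} = - F - \frac{1}{F}$ ($W{\left(F \right)} = - \frac{1}{F} - F = - F - \frac{1}{F}$)
$- 650 \left(- 3 W{\left(-3 \right)} + \frac{1}{-4 + p{\left(-5,-4 \right)}}\right) = - 650 \left(- 3 \left(\left(-1\right) \left(-3\right) - \frac{1}{-3}\right) + \frac{1}{-4 - 3}\right) = - 650 \left(- 3 \left(3 - - \frac{1}{3}\right) + \frac{1}{-7}\right) = - 650 \left(- 3 \left(3 + \frac{1}{3}\right) - \frac{1}{7}\right) = - 650 \left(\left(-3\right) \frac{10}{3} - \frac{1}{7}\right) = - 650 \left(-10 - \frac{1}{7}\right) = \left(-650\right) \left(- \frac{71}{7}\right) = \frac{46150}{7}$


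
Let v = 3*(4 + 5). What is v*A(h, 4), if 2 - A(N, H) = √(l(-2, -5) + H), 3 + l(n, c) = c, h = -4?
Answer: 54 - 54*I ≈ 54.0 - 54.0*I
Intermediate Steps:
l(n, c) = -3 + c
A(N, H) = 2 - √(-8 + H) (A(N, H) = 2 - √((-3 - 5) + H) = 2 - √(-8 + H))
v = 27 (v = 3*9 = 27)
v*A(h, 4) = 27*(2 - √(-8 + 4)) = 27*(2 - √(-4)) = 27*(2 - 2*I) = 54 - 54*I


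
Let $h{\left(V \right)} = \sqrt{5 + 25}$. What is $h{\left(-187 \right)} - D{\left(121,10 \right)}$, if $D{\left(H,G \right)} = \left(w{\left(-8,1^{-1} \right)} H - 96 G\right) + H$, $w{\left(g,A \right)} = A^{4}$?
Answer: $718 + \sqrt{30} \approx 723.48$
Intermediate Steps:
$h{\left(V \right)} = \sqrt{30}$
$D{\left(H,G \right)} = - 96 G + 2 H$ ($D{\left(H,G \right)} = \left(\left(1^{-1}\right)^{4} H - 96 G\right) + H = \left(1^{4} H - 96 G\right) + H = \left(1 H - 96 G\right) + H = \left(H - 96 G\right) + H = - 96 G + 2 H$)
$h{\left(-187 \right)} - D{\left(121,10 \right)} = \sqrt{30} - \left(\left(-96\right) 10 + 2 \cdot 121\right) = \sqrt{30} - \left(-960 + 242\right) = \sqrt{30} - -718 = \sqrt{30} + 718 = 718 + \sqrt{30}$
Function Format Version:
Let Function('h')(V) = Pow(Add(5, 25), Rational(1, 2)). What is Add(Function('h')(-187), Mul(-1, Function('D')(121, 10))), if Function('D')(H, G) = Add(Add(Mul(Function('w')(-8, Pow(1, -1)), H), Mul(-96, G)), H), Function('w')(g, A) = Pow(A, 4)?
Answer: Add(718, Pow(30, Rational(1, 2))) ≈ 723.48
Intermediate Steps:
Function('h')(V) = Pow(30, Rational(1, 2))
Function('D')(H, G) = Add(Mul(-96, G), Mul(2, H)) (Function('D')(H, G) = Add(Add(Mul(Pow(Pow(1, -1), 4), H), Mul(-96, G)), H) = Add(Add(Mul(Pow(1, 4), H), Mul(-96, G)), H) = Add(Add(Mul(1, H), Mul(-96, G)), H) = Add(Add(H, Mul(-96, G)), H) = Add(Mul(-96, G), Mul(2, H)))
Add(Function('h')(-187), Mul(-1, Function('D')(121, 10))) = Add(Pow(30, Rational(1, 2)), Mul(-1, Add(Mul(-96, 10), Mul(2, 121)))) = Add(Pow(30, Rational(1, 2)), Mul(-1, Add(-960, 242))) = Add(Pow(30, Rational(1, 2)), Mul(-1, -718)) = Add(Pow(30, Rational(1, 2)), 718) = Add(718, Pow(30, Rational(1, 2)))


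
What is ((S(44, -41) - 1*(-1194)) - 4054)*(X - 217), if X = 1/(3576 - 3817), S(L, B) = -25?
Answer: 150879730/241 ≈ 6.2606e+5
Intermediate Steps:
X = -1/241 (X = 1/(-241) = -1/241 ≈ -0.0041494)
((S(44, -41) - 1*(-1194)) - 4054)*(X - 217) = ((-25 - 1*(-1194)) - 4054)*(-1/241 - 217) = ((-25 + 1194) - 4054)*(-52298/241) = (1169 - 4054)*(-52298/241) = -2885*(-52298/241) = 150879730/241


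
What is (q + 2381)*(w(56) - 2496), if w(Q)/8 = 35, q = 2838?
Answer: -11565304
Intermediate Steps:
w(Q) = 280 (w(Q) = 8*35 = 280)
(q + 2381)*(w(56) - 2496) = (2838 + 2381)*(280 - 2496) = 5219*(-2216) = -11565304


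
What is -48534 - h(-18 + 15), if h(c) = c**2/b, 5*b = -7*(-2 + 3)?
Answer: -339693/7 ≈ -48528.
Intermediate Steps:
b = -7/5 (b = (-7*(-2 + 3))/5 = (-7*1)/5 = (1/5)*(-7) = -7/5 ≈ -1.4000)
h(c) = -5*c**2/7 (h(c) = c**2/(-7/5) = -5*c**2/7)
-48534 - h(-18 + 15) = -48534 - (-5)*(-18 + 15)**2/7 = -48534 - (-5)*(-3)**2/7 = -48534 - (-5)*9/7 = -48534 - 1*(-45/7) = -48534 + 45/7 = -339693/7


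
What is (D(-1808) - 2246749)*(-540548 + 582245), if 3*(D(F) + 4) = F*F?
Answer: -48248919105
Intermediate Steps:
D(F) = -4 + F**2/3 (D(F) = -4 + (F*F)/3 = -4 + F**2/3)
(D(-1808) - 2246749)*(-540548 + 582245) = ((-4 + (1/3)*(-1808)**2) - 2246749)*(-540548 + 582245) = ((-4 + (1/3)*3268864) - 2246749)*41697 = ((-4 + 3268864/3) - 2246749)*41697 = (3268852/3 - 2246749)*41697 = -3471395/3*41697 = -48248919105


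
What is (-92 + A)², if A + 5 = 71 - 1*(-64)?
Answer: 1444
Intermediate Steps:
A = 130 (A = -5 + (71 - 1*(-64)) = -5 + (71 + 64) = -5 + 135 = 130)
(-92 + A)² = (-92 + 130)² = 38² = 1444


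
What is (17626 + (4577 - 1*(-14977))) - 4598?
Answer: 32582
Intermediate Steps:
(17626 + (4577 - 1*(-14977))) - 4598 = (17626 + (4577 + 14977)) - 4598 = (17626 + 19554) - 4598 = 37180 - 4598 = 32582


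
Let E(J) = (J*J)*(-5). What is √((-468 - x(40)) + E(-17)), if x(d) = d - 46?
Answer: I*√1907 ≈ 43.669*I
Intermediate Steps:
x(d) = -46 + d
E(J) = -5*J² (E(J) = J²*(-5) = -5*J²)
√((-468 - x(40)) + E(-17)) = √((-468 - (-46 + 40)) - 5*(-17)²) = √((-468 - 1*(-6)) - 5*289) = √((-468 + 6) - 1445) = √(-462 - 1445) = √(-1907) = I*√1907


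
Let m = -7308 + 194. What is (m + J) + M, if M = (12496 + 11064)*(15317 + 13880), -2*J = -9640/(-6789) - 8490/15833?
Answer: 73939761381631067/107490237 ≈ 6.8787e+8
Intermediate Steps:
J = -47495755/107490237 (J = -(-9640/(-6789) - 8490/15833)/2 = -(-9640*(-1/6789) - 8490*1/15833)/2 = -(9640/6789 - 8490/15833)/2 = -½*94991510/107490237 = -47495755/107490237 ≈ -0.44186)
m = -7114
M = 687881320 (M = 23560*29197 = 687881320)
(m + J) + M = (-7114 - 47495755/107490237) + 687881320 = -764733041773/107490237 + 687881320 = 73939761381631067/107490237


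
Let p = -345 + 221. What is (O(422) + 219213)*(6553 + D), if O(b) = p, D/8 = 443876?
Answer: 779422481929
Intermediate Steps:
D = 3551008 (D = 8*443876 = 3551008)
p = -124
O(b) = -124
(O(422) + 219213)*(6553 + D) = (-124 + 219213)*(6553 + 3551008) = 219089*3557561 = 779422481929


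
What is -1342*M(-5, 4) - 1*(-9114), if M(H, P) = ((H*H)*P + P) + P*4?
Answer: -151926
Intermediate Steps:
M(H, P) = 5*P + P*H**2 (M(H, P) = (H**2*P + P) + 4*P = (P*H**2 + P) + 4*P = (P + P*H**2) + 4*P = 5*P + P*H**2)
-1342*M(-5, 4) - 1*(-9114) = -5368*(5 + (-5)**2) - 1*(-9114) = -5368*(5 + 25) + 9114 = -5368*30 + 9114 = -1342*120 + 9114 = -161040 + 9114 = -151926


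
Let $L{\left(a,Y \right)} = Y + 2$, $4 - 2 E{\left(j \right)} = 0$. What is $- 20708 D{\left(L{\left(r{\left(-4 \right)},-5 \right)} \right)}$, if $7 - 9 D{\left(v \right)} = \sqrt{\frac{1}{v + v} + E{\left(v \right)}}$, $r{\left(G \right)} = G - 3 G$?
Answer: $- \frac{144956}{9} + \frac{10354 \sqrt{66}}{27} \approx -12991.0$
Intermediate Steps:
$r{\left(G \right)} = - 2 G$
$E{\left(j \right)} = 2$ ($E{\left(j \right)} = 2 - 0 = 2 + 0 = 2$)
$L{\left(a,Y \right)} = 2 + Y$
$D{\left(v \right)} = \frac{7}{9} - \frac{\sqrt{2 + \frac{1}{2 v}}}{9}$ ($D{\left(v \right)} = \frac{7}{9} - \frac{\sqrt{\frac{1}{v + v} + 2}}{9} = \frac{7}{9} - \frac{\sqrt{\frac{1}{2 v} + 2}}{9} = \frac{7}{9} - \frac{\sqrt{2 + \frac{1}{2 v}}}{9}$)
$- 20708 D{\left(L{\left(r{\left(-4 \right)},-5 \right)} \right)} = - 20708 \left(\frac{7}{9} - \frac{\sqrt{2} \sqrt{\frac{1 + 4 \left(2 - 5\right)}{2 - 5}}}{18}\right) = - 20708 \left(\frac{7}{9} - \frac{\sqrt{2} \sqrt{\frac{1 + 4 \left(-3\right)}{-3}}}{18}\right) = - 20708 \left(\frac{7}{9} - \frac{\sqrt{2} \sqrt{- \frac{1 - 12}{3}}}{18}\right) = - 20708 \left(\frac{7}{9} - \frac{\sqrt{2} \sqrt{\left(- \frac{1}{3}\right) \left(-11\right)}}{18}\right) = - 20708 \left(\frac{7}{9} - \frac{\sqrt{2} \sqrt{\frac{11}{3}}}{18}\right) = - 20708 \left(\frac{7}{9} - \frac{\sqrt{2} \frac{\sqrt{33}}{3}}{18}\right) = - 20708 \left(\frac{7}{9} - \frac{\sqrt{66}}{54}\right) = - \frac{144956}{9} + \frac{10354 \sqrt{66}}{27}$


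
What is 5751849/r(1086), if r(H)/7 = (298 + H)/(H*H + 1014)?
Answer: 484967148435/692 ≈ 7.0082e+8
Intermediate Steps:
r(H) = 7*(298 + H)/(1014 + H²) (r(H) = 7*((298 + H)/(H*H + 1014)) = 7*((298 + H)/(H² + 1014)) = 7*((298 + H)/(1014 + H²)) = 7*(298 + H)/(1014 + H²))
5751849/r(1086) = 5751849/((7*(298 + 1086)/(1014 + 1086²))) = 5751849/((7*1384/(1014 + 1179396))) = 5751849/((7*1384/1180410)) = 5751849/((7*(1/1180410)*1384)) = 5751849/(692/84315) = 5751849*(84315/692) = 484967148435/692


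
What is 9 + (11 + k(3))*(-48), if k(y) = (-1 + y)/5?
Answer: -2691/5 ≈ -538.20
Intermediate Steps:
k(y) = -⅕ + y/5 (k(y) = (-1 + y)*(⅕) = -⅕ + y/5)
9 + (11 + k(3))*(-48) = 9 + (11 + (-⅕ + (⅕)*3))*(-48) = 9 + (11 + (-⅕ + ⅗))*(-48) = 9 + (11 + ⅖)*(-48) = 9 + (57/5)*(-48) = 9 - 2736/5 = -2691/5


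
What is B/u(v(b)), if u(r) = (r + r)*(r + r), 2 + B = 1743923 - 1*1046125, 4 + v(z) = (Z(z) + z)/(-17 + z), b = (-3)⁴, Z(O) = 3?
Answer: 44658944/1849 ≈ 24153.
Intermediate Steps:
b = 81
v(z) = -4 + (3 + z)/(-17 + z)
B = 697796 (B = -2 + (1743923 - 1*1046125) = -2 + (1743923 - 1046125) = -2 + 697798 = 697796)
u(r) = 4*r² (u(r) = (2*r)*(2*r) = 4*r²)
B/u(v(b)) = 697796/((4*((71 - 3*81)/(-17 + 81))²)) = 697796/((4*((71 - 243)/64)²)) = 697796/((4*((1/64)*(-172))²)) = 697796/((4*(-43/16)²)) = 697796/((4*(1849/256))) = 697796/(1849/64) = 697796*(64/1849) = 44658944/1849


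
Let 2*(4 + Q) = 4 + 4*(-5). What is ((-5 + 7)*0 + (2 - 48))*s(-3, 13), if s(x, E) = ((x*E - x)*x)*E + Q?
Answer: -64032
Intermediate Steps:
Q = -12 (Q = -4 + (4 + 4*(-5))/2 = -4 + (4 - 20)/2 = -4 + (½)*(-16) = -4 - 8 = -12)
s(x, E) = -12 + E*x*(-x + E*x) (s(x, E) = ((x*E - x)*x)*E - 12 = ((E*x - x)*x)*E - 12 = ((-x + E*x)*x)*E - 12 = (x*(-x + E*x))*E - 12 = E*x*(-x + E*x) - 12 = -12 + E*x*(-x + E*x))
((-5 + 7)*0 + (2 - 48))*s(-3, 13) = ((-5 + 7)*0 + (2 - 48))*(-12 + 13²*(-3)² - 1*13*(-3)²) = (2*0 - 46)*(-12 + 169*9 - 1*13*9) = (0 - 46)*(-12 + 1521 - 117) = -46*1392 = -64032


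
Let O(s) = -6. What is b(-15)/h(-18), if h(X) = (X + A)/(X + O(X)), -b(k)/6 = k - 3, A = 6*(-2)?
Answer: 432/5 ≈ 86.400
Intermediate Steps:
A = -12
b(k) = 18 - 6*k (b(k) = -6*(k - 3) = -6*(-3 + k) = 18 - 6*k)
h(X) = (-12 + X)/(-6 + X) (h(X) = (X - 12)/(X - 6) = (-12 + X)/(-6 + X))
b(-15)/h(-18) = (18 - 6*(-15))/(((-12 - 18)/(-6 - 18))) = (18 + 90)/((-30/(-24))) = 108/((-1/24*(-30))) = 108/(5/4) = 108*(⅘) = 432/5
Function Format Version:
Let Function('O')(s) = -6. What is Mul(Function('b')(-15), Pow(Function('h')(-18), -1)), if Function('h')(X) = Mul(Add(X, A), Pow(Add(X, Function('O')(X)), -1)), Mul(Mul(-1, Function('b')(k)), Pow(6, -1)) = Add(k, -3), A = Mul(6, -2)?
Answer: Rational(432, 5) ≈ 86.400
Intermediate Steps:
A = -12
Function('b')(k) = Add(18, Mul(-6, k)) (Function('b')(k) = Mul(-6, Add(k, -3)) = Mul(-6, Add(-3, k)) = Add(18, Mul(-6, k)))
Function('h')(X) = Mul(Pow(Add(-6, X), -1), Add(-12, X)) (Function('h')(X) = Mul(Add(X, -12), Pow(Add(X, -6), -1)) = Mul(Add(-12, X), Pow(Add(-6, X), -1)) = Mul(Pow(Add(-6, X), -1), Add(-12, X)))
Mul(Function('b')(-15), Pow(Function('h')(-18), -1)) = Mul(Add(18, Mul(-6, -15)), Pow(Mul(Pow(Add(-6, -18), -1), Add(-12, -18)), -1)) = Mul(Add(18, 90), Pow(Mul(Pow(-24, -1), -30), -1)) = Mul(108, Pow(Mul(Rational(-1, 24), -30), -1)) = Mul(108, Pow(Rational(5, 4), -1)) = Mul(108, Rational(4, 5)) = Rational(432, 5)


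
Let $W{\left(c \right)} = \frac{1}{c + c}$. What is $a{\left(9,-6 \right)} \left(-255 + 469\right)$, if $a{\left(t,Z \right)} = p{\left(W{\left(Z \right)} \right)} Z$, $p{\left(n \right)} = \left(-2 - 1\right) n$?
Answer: $-321$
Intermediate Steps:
$W{\left(c \right)} = \frac{1}{2 c}$
$p{\left(n \right)} = - 3 n$
$a{\left(t,Z \right)} = - \frac{3}{2}$ ($a{\left(t,Z \right)} = - 3 \frac{1}{2 Z} Z = - \frac{3}{2 Z} Z = - \frac{3}{2}$)
$a{\left(9,-6 \right)} \left(-255 + 469\right) = - \frac{3 \left(-255 + 469\right)}{2} = \left(- \frac{3}{2}\right) 214 = -321$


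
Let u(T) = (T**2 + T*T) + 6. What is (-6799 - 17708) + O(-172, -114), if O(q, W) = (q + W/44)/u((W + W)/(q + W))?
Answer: -7294836023/297372 ≈ -24531.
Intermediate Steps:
u(T) = 6 + 2*T**2 (u(T) = (T**2 + T**2) + 6 = 2*T**2 + 6 = 6 + 2*T**2)
O(q, W) = (q + W/44)/(6 + 8*W**2/(W + q)**2) (O(q, W) = (q + W/44)/(6 + 2*((W + W)/(q + W))**2) = (q + W*(1/44))/(6 + 2*((2*W)/(W + q))**2) = (q + W/44)/(6 + 2*(2*W/(W + q))**2) = (q + W/44)/(6 + 2*(4*W**2/(W + q)**2)) = (q + W/44)/(6 + 8*W**2/(W + q)**2))
(-6799 - 17708) + O(-172, -114) = (-6799 - 17708) + (-114 - 172)**2*(-114 + 44*(-172))/(88*(3*(-114 - 172)**2 + 4*(-114)**2)) = -24507 + (1/88)*(-286)**2*(-114 - 7568)/(3*(-286)**2 + 4*12996) = -24507 + (1/88)*81796*(-7682)/(3*81796 + 51984) = -24507 + (1/88)*81796*(-7682)/(245388 + 51984) = -24507 + (1/88)*81796*(-7682)/297372 = -24507 + (1/88)*81796*(1/297372)*(-7682) = -24507 - 7140419/297372 = -7294836023/297372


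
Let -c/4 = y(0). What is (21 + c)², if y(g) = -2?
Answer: 841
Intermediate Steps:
c = 8 (c = -4*(-2) = 8)
(21 + c)² = (21 + 8)² = 29² = 841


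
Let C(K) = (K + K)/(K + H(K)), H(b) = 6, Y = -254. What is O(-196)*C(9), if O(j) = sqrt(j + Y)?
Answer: 18*I*sqrt(2) ≈ 25.456*I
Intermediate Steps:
O(j) = sqrt(-254 + j) (O(j) = sqrt(j - 254) = sqrt(-254 + j))
C(K) = 2*K/(6 + K) (C(K) = (K + K)/(K + 6) = (2*K)/(6 + K) = 2*K/(6 + K))
O(-196)*C(9) = sqrt(-254 - 196)*(2*9/(6 + 9)) = sqrt(-450)*(2*9/15) = (15*I*sqrt(2))*(2*9*(1/15)) = (15*I*sqrt(2))*(6/5) = 18*I*sqrt(2)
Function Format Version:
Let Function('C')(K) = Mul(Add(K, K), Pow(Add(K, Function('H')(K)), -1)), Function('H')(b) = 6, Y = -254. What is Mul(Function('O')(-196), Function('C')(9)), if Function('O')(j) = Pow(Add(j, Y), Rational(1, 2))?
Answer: Mul(18, I, Pow(2, Rational(1, 2))) ≈ Mul(25.456, I)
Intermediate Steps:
Function('O')(j) = Pow(Add(-254, j), Rational(1, 2)) (Function('O')(j) = Pow(Add(j, -254), Rational(1, 2)) = Pow(Add(-254, j), Rational(1, 2)))
Function('C')(K) = Mul(2, K, Pow(Add(6, K), -1)) (Function('C')(K) = Mul(Add(K, K), Pow(Add(K, 6), -1)) = Mul(Mul(2, K), Pow(Add(6, K), -1)) = Mul(2, K, Pow(Add(6, K), -1)))
Mul(Function('O')(-196), Function('C')(9)) = Mul(Pow(Add(-254, -196), Rational(1, 2)), Mul(2, 9, Pow(Add(6, 9), -1))) = Mul(Pow(-450, Rational(1, 2)), Mul(2, 9, Pow(15, -1))) = Mul(Mul(15, I, Pow(2, Rational(1, 2))), Mul(2, 9, Rational(1, 15))) = Mul(Mul(15, I, Pow(2, Rational(1, 2))), Rational(6, 5)) = Mul(18, I, Pow(2, Rational(1, 2)))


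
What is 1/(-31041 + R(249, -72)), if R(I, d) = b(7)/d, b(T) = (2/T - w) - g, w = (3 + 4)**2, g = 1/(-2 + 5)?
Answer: -756/23466481 ≈ -3.2216e-5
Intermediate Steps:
g = 1/3 ≈ 0.33333
w = 49 (w = 7**2 = 49)
b(T) = -148/3 + 2/T (b(T) = (2/T - 1*49) - 1*1/3 = (2/T - 49) - 1/3 = (-49 + 2/T) - 1/3 = -148/3 + 2/T)
R(I, d) = -1030/(21*d) (R(I, d) = (-148/3 + 2/7)/d = -1030/(21*d))
1/(-31041 + R(249, -72)) = 1/(-31041 - 1030/21/(-72)) = 1/(-31041 - 1030/21*(-1/72)) = 1/(-31041 + 515/756) = 1/(-23466481/756) = -756/23466481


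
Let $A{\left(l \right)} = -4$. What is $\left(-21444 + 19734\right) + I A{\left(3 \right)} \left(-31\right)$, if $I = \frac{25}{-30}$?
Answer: $- \frac{5440}{3} \approx -1813.3$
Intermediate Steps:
$I = - \frac{5}{6}$ ($I = 25 \left(- \frac{1}{30}\right) = - \frac{5}{6} \approx -0.83333$)
$\left(-21444 + 19734\right) + I A{\left(3 \right)} \left(-31\right) = \left(-21444 + 19734\right) + \left(- \frac{5}{6}\right) \left(-4\right) \left(-31\right) = -1710 + \frac{10}{3} \left(-31\right) = -1710 - \frac{310}{3} = - \frac{5440}{3}$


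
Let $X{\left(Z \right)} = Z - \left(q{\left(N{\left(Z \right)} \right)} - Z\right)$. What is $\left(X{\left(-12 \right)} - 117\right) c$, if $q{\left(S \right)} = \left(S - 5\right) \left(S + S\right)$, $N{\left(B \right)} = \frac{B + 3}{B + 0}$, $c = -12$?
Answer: $\frac{3231}{2} \approx 1615.5$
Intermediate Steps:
$N{\left(B \right)} = \frac{3 + B}{B}$
$q{\left(S \right)} = 2 S \left(-5 + S\right)$ ($q{\left(S \right)} = \left(-5 + S\right) 2 S = 2 S \left(-5 + S\right)$)
$X{\left(Z \right)} = 2 Z - \frac{2 \left(-5 + \frac{3 + Z}{Z}\right) \left(3 + Z\right)}{Z}$ ($X{\left(Z \right)} = Z - \left(2 \frac{3 + Z}{Z} \left(-5 + \frac{3 + Z}{Z}\right) - Z\right) = Z - \left(\frac{2 \left(-5 + \frac{3 + Z}{Z}\right) \left(3 + Z\right)}{Z} - Z\right) = Z - \left(- Z + \frac{2 \left(-5 + \frac{3 + Z}{Z}\right) \left(3 + Z\right)}{Z}\right) = Z + \left(Z - \frac{2 \left(-5 + \frac{3 + Z}{Z}\right) \left(3 + Z\right)}{Z}\right) = 2 Z - \frac{2 \left(-5 + \frac{3 + Z}{Z}\right) \left(3 + Z\right)}{Z}$)
$\left(X{\left(-12 \right)} - 117\right) c = \left(\left(8 - \frac{18}{144} + 2 \left(-12\right) + \frac{18}{-12}\right) - 117\right) \left(-12\right) = \left(\left(8 - \frac{1}{8} - 24 + 18 \left(- \frac{1}{12}\right)\right) - 117\right) \left(-12\right) = \left(\left(8 - \frac{1}{8} - 24 - \frac{3}{2}\right) - 117\right) \left(-12\right) = \left(- \frac{141}{8} - 117\right) \left(-12\right) = \left(- \frac{1077}{8}\right) \left(-12\right) = \frac{3231}{2}$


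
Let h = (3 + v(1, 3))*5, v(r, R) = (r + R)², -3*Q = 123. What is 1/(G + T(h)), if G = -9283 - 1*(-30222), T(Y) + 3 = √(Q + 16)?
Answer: 20936/438316121 - 5*I/438316121 ≈ 4.7765e-5 - 1.1407e-8*I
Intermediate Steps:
Q = -41 (Q = -⅓*123 = -41)
v(r, R) = (R + r)²
h = 95 (h = (3 + (3 + 1)²)*5 = (3 + 4²)*5 = (3 + 16)*5 = 19*5 = 95)
T(Y) = -3 + 5*I (T(Y) = -3 + √(-41 + 16) = -3 + √(-25) = -3 + 5*I)
G = 20939 (G = -9283 + 30222 = 20939)
1/(G + T(h)) = 1/(20939 + (-3 + 5*I)) = 1/(20936 + 5*I) = (20936 - 5*I)/438316121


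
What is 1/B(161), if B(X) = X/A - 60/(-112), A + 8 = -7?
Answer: -420/4283 ≈ -0.098062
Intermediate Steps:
A = -15 (A = -8 - 7 = -15)
B(X) = 15/28 - X/15 (B(X) = X/(-15) - 60/(-112) = X*(-1/15) - 60*(-1/112) = -X/15 + 15/28 = 15/28 - X/15)
1/B(161) = 1/(15/28 - 1/15*161) = 1/(15/28 - 161/15) = 1/(-4283/420) = -420/4283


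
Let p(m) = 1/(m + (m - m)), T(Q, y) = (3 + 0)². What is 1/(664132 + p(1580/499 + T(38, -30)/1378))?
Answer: 2181731/1448958060114 ≈ 1.5057e-6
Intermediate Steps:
T(Q, y) = 9 (T(Q, y) = 3² = 9)
p(m) = 1/m (p(m) = 1/(m + 0) = 1/m)
1/(664132 + p(1580/499 + T(38, -30)/1378)) = 1/(664132 + 1/(1580/499 + 9/1378)) = 1/(664132 + 1/(2181731/687622)) = 1/(664132 + 687622/2181731) = 1/(1448958060114/2181731) = 2181731/1448958060114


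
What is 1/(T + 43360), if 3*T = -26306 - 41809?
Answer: 1/20655 ≈ 4.8414e-5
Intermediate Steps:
T = -22705 (T = (-26306 - 41809)/3 = (1/3)*(-68115) = -22705)
1/(T + 43360) = 1/(-22705 + 43360) = 1/20655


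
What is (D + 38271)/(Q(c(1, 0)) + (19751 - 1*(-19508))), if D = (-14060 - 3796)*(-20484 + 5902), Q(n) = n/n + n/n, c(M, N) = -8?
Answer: 86804821/13087 ≈ 6632.9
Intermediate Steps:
Q(n) = 2 (Q(n) = 1 + 1 = 2)
D = 260376192 (D = -17856*(-14582) = 260376192)
(D + 38271)/(Q(c(1, 0)) + (19751 - 1*(-19508))) = (260376192 + 38271)/(2 + (19751 - 1*(-19508))) = 260414463/(2 + (19751 + 19508)) = 260414463/(2 + 39259) = 260414463/39261 = 260414463*(1/39261) = 86804821/13087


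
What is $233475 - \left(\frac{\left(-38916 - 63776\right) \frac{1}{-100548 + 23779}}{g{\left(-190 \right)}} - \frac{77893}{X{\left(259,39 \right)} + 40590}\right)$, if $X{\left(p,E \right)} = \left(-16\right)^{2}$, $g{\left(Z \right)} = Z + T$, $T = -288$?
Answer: $\frac{174975504336914429}{749433871186} \approx 2.3348 \cdot 10^{5}$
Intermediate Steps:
$g{\left(Z \right)} = -288 + Z$ ($g{\left(Z \right)} = Z - 288 = -288 + Z$)
$X{\left(p,E \right)} = 256$
$233475 - \left(\frac{\left(-38916 - 63776\right) \frac{1}{-100548 + 23779}}{g{\left(-190 \right)}} - \frac{77893}{X{\left(259,39 \right)} + 40590}\right) = 233475 - \left(\frac{\left(-38916 - 63776\right) \frac{1}{-100548 + 23779}}{-288 - 190} - \frac{77893}{256 + 40590}\right) = 233475 - \left(\frac{\left(-102692\right) \frac{1}{-76769}}{-478} - \frac{77893}{40846}\right) = 233475 - \left(\left(-102692\right) \left(- \frac{1}{76769}\right) \left(- \frac{1}{478}\right) - \frac{77893}{40846}\right) = 233475 - \left(\frac{102692}{76769} \left(- \frac{1}{478}\right) - \frac{77893}{40846}\right) = 233475 - \left(- \frac{51346}{18347791} - \frac{77893}{40846}\right) = 233475 - - \frac{1431261763079}{749433871186} = 233475 + \frac{1431261763079}{749433871186} = \frac{174975504336914429}{749433871186}$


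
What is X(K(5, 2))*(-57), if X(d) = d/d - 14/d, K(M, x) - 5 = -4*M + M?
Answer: -684/5 ≈ -136.80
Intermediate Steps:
K(M, x) = 5 - 3*M (K(M, x) = 5 + (-4*M + M) = 5 - 3*M)
X(d) = 1 - 14/d
X(K(5, 2))*(-57) = ((-14 + (5 - 3*5))/(5 - 3*5))*(-57) = ((-14 + (5 - 15))/(5 - 15))*(-57) = ((-14 - 10)/(-10))*(-57) = -⅒*(-24)*(-57) = (12/5)*(-57) = -684/5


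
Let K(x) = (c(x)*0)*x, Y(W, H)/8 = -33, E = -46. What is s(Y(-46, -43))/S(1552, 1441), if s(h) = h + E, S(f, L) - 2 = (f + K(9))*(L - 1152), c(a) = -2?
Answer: -31/44853 ≈ -0.00069115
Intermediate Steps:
Y(W, H) = -264 (Y(W, H) = 8*(-33) = -264)
K(x) = 0 (K(x) = (-2*0)*x = 0*x = 0)
S(f, L) = 2 + f*(-1152 + L) (S(f, L) = 2 + (f + 0)*(L - 1152) = 2 + f*(-1152 + L))
s(h) = -46 + h (s(h) = h - 46 = -46 + h)
s(Y(-46, -43))/S(1552, 1441) = (-46 - 264)/(2 - 1152*1552 + 1441*1552) = -310/(2 - 1787904 + 2236432) = -310/448530 = -310*1/448530 = -31/44853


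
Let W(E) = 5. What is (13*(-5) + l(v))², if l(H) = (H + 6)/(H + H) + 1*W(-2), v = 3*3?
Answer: 126025/36 ≈ 3500.7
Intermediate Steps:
v = 9
l(H) = 5 + (6 + H)/(2*H) (l(H) = (H + 6)/(H + H) + 1*5 = (6 + H)/((2*H)) + 5 = (6 + H)*(1/(2*H)) + 5 = (6 + H)/(2*H) + 5 = 5 + (6 + H)/(2*H))
(13*(-5) + l(v))² = (13*(-5) + (11/2 + 3/9))² = (-65 + (11/2 + 3*(⅑)))² = (-65 + (11/2 + ⅓))² = (-65 + 35/6)² = (-355/6)² = 126025/36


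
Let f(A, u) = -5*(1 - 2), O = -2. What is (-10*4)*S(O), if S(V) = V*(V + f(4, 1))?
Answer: 240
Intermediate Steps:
f(A, u) = 5 (f(A, u) = -5*(-1) = 5)
S(V) = V*(5 + V) (S(V) = V*(V + 5) = V*(5 + V))
(-10*4)*S(O) = (-10*4)*(-2*(5 - 2)) = -(-80)*3 = -40*(-6) = 240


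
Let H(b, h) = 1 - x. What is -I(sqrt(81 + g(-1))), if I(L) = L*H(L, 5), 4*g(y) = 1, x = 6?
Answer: 25*sqrt(13)/2 ≈ 45.069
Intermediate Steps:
g(y) = 1/4 (g(y) = (1/4)*1 = 1/4)
H(b, h) = -5 (H(b, h) = 1 - 1*6 = 1 - 6 = -5)
I(L) = -5*L (I(L) = L*(-5) = -5*L)
-I(sqrt(81 + g(-1))) = -(-5)*sqrt(81 + 1/4) = -(-5)*sqrt(325/4) = -(-5)*5*sqrt(13)/2 = -(-25)*sqrt(13)/2 = 25*sqrt(13)/2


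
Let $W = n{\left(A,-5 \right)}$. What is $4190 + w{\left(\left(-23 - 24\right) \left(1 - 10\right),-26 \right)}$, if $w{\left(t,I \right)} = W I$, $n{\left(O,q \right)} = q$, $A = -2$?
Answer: $4320$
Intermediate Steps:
$W = -5$
$w{\left(t,I \right)} = - 5 I$
$4190 + w{\left(\left(-23 - 24\right) \left(1 - 10\right),-26 \right)} = 4190 - -130 = 4190 + 130 = 4320$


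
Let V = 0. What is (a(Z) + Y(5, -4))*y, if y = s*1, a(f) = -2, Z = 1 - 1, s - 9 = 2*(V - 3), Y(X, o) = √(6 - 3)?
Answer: -6 + 3*√3 ≈ -0.80385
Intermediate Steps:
Y(X, o) = √3
s = 3 (s = 9 + 2*(0 - 3) = 9 + 2*(-3) = 9 - 6 = 3)
Z = 0
y = 3 (y = 3*1 = 3)
(a(Z) + Y(5, -4))*y = (-2 + √3)*3 = -6 + 3*√3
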